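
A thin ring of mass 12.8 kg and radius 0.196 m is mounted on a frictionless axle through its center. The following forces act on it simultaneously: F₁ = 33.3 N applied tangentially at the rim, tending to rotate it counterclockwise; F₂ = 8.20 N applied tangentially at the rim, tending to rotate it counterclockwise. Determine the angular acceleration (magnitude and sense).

I = MR² = (12.8)(0.196)² = 0.4917 kg·m².
Taking counterclockwise as positive: τ₁ = +(33.3)(0.196) = +6.527 N·m; τ₂ = +(8.20)(0.196) = +1.607 N·m.
Net torque τ = 8.134 N·m.
α = τ/I = 8.134/0.4917 = 16.54 rad/s².

α ≈ 16.5 rad/s², counterclockwise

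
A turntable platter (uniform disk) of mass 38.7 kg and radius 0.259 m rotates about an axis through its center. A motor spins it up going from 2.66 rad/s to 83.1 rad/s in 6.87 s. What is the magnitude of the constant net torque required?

I = ½MR² = (1/2)(38.7)(0.259)² = 1.298 kg·m².
α = Δω/Δt = (83.1 − 2.66)/6.87 = 11.71 rad/s².
τ = Iα = (1.298)(11.71) = 15.20 N·m.

τ ≈ 15.2 N·m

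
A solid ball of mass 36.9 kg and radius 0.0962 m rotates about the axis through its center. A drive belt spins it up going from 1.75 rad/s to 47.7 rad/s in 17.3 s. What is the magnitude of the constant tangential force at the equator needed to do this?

I = (2/5)MR² = (2/5)(36.9)(0.0962)² = 0.1366 kg·m².
α = Δω/Δt = (47.7 − 1.75)/17.3 = 2.656 rad/s².
The required torque is τ = Iα = (0.1366)(2.656) = 0.3628 N·m.
A tangential force at the equator gives τ = FR, so F = τ/R = 0.3628/0.0962 = 3.771 N.

F ≈ 3.77 N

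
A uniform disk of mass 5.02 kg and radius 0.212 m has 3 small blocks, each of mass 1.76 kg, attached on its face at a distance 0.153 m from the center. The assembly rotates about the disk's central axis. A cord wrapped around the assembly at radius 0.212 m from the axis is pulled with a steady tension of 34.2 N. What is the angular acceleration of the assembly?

I_disk = ½MR² = ½(5.02)(0.212)² = 0.1128 kg·m².
I_blocks = 3·m·r² = 3(1.76)(0.153)² = 0.1236 kg·m².
Total I = 0.2364 kg·m².
τ = F r = (34.2)(0.212) = 7.250 N·m.
α = τ/I = 7.250/0.2364 = 30.67 rad/s².

α ≈ 30.7 rad/s²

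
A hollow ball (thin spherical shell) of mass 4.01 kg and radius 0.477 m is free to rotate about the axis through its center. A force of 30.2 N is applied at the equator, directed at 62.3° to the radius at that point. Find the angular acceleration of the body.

I = (2/3)MR² = (2/3)(4.01)(0.477)² = 0.6083 kg·m².
Only the tangential component produces torque: τ = F R sinθ = (30.2)(0.477) sin 62.3° = 12.75 N·m.
From τ = Iα: α = 12.75/0.6083 = 20.97 rad/s².

α ≈ 21.0 rad/s²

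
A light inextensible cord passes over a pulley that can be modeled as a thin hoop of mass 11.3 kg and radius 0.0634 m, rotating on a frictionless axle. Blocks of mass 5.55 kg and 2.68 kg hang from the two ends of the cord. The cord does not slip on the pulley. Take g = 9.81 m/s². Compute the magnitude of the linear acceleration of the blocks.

I = MR² = (11.3)(0.0634)² = 0.04542 kg·m².
Heavier block: m₁g − T₁ = m₁a. Lighter block: T₂ − m₂g = m₂a.
Pulley: (T₁ − T₂)R = Iα = I(a/R), so T₁ − T₂ = (I/R²)a = 1·M_p a = 11.30·a.
Adding the three: (m₁ − m₂)g = (m₁ + m₂ + 11.30)a, so a = (5.55 − 2.68)(9.81)/(5.55 + 2.68 + 11.30) = 1.442 m/s².

a ≈ 1.44 m/s²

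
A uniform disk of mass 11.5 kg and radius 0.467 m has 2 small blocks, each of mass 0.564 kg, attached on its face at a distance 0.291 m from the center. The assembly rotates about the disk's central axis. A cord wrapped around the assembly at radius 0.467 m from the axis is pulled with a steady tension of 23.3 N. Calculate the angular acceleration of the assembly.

I_disk = ½MR² = ½(11.5)(0.467)² = 1.254 kg·m².
I_blocks = 2·m·r² = 2(0.564)(0.291)² = 0.09552 kg·m².
Total I = 1.350 kg·m².
τ = F r = (23.3)(0.467) = 10.88 N·m.
α = τ/I = 10.88/1.350 = 8.063 rad/s².

α ≈ 8.06 rad/s²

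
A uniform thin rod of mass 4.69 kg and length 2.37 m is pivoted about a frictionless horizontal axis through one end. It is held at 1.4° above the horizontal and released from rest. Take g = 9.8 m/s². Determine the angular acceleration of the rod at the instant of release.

α ≈ 6.20 rad/s²

About the pivot, I = (1/3)ML² = (1/3)(4.69)(2.37)² = 8.781 kg·m².
The weight acts at the center, a distance L/2 = 1.185 m from the pivot; τ = Mg(L/2) cos 1.4° = 54.45 N·m.
α = τ/I = 54.45/8.781 = 6.201 rad/s².
(Equivalently α = (3g/(2L)) cos 1.4° = 6.201 rad/s².)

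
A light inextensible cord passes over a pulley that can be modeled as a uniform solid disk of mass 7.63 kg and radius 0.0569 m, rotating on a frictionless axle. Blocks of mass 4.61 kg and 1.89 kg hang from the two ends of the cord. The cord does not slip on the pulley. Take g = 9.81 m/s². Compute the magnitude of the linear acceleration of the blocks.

I = ½MR² = (1/2)(7.63)(0.0569)² = 0.01235 kg·m².
Heavier block: m₁g − T₁ = m₁a. Lighter block: T₂ − m₂g = m₂a.
Pulley: (T₁ − T₂)R = Iα = I(a/R), so T₁ − T₂ = (I/R²)a = (1/2)M_p a = 3.815·a.
Adding the three: (m₁ − m₂)g = (m₁ + m₂ + 3.815)a, so a = (4.61 − 1.89)(9.81)/(4.61 + 1.89 + 3.815) = 2.587 m/s².

a ≈ 2.59 m/s²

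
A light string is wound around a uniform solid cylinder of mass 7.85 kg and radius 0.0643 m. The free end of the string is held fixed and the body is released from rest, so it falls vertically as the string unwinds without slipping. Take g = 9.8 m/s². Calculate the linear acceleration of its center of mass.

Translation: Mg − T = Ma. Rotation about the center: TR = Iα with I = ½MR².
With a = αR: T = (I/R²)a = (1/2)M a, so Mg = (1 + 0.5000)Ma.
a = g/(1 + 0.5000) = 9.8/1.500 = 6.533 m/s².

a ≈ 6.53 m/s²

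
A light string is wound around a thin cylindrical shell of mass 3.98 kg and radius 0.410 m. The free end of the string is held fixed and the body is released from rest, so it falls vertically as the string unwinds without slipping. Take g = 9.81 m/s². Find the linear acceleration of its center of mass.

Translation: Mg − T = Ma. Rotation about the center: TR = Iα with I = MR².
With a = αR: T = (I/R²)a = M a, so Mg = (1 + 1.000)Ma.
a = g/(1 + 1.000) = 9.81/2.000 = 4.905 m/s².

a ≈ 4.91 m/s²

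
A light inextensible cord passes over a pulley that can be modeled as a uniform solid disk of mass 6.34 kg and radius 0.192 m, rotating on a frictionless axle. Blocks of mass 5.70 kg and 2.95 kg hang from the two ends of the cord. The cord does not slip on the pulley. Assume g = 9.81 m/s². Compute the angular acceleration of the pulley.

I = ½MR² = (1/2)(6.34)(0.192)² = 0.1169 kg·m².
Heavier block: m₁g − T₁ = m₁a. Lighter block: T₂ − m₂g = m₂a.
Pulley: (T₁ − T₂)R = Iα = I(a/R), so T₁ − T₂ = (I/R²)a = (1/2)M_p a = 3.170·a.
Adding the three: (m₁ − m₂)g = (m₁ + m₂ + 3.170)a, so a = (5.70 − 2.95)(9.81)/(5.70 + 2.95 + 3.170) = 2.282 m/s².
α = a/R = 2.282/0.192 = 11.89 rad/s².

α ≈ 11.9 rad/s²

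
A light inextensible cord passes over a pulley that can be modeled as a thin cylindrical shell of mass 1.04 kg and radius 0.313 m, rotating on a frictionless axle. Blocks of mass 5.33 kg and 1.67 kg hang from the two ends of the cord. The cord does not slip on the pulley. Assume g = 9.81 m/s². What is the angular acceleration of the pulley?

α ≈ 14.3 rad/s²

I = MR² = (1.04)(0.313)² = 0.1019 kg·m².
Heavier block: m₁g − T₁ = m₁a. Lighter block: T₂ − m₂g = m₂a.
Pulley: (T₁ − T₂)R = Iα = I(a/R), so T₁ − T₂ = (I/R²)a = 1·M_p a = 1.040·a.
Adding the three: (m₁ − m₂)g = (m₁ + m₂ + 1.040)a, so a = (5.33 − 1.67)(9.81)/(5.33 + 1.67 + 1.040) = 4.466 m/s².
α = a/R = 4.466/0.313 = 14.27 rad/s².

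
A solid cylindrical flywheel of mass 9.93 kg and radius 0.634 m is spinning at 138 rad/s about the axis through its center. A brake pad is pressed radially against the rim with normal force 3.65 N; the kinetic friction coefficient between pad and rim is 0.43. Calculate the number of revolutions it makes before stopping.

≈ 3040 revolutions

I = ½MR² = (1/2)(9.93)(0.634)² = 1.996 kg·m².
Friction force f = μN = (0.43)(3.65) = 1.569 N at the rim; torque magnitude τ = fR = 0.9951 N·m, opposing ω.
|α| = τ/I = 0.9951/1.996 = 0.4986 rad/s² (deceleration).
ω² = ω₀² − 2|α|θ with ω = 0 ⇒ θ = ω₀²/(2|α|) = 19100 rad = 3039 rev.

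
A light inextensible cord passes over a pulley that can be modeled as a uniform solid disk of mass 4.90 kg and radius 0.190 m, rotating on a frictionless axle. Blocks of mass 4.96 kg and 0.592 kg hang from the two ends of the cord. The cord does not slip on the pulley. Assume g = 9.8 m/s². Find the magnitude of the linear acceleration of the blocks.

a ≈ 5.35 m/s²

I = ½MR² = (1/2)(4.90)(0.190)² = 0.08845 kg·m².
Heavier block: m₁g − T₁ = m₁a. Lighter block: T₂ − m₂g = m₂a.
Pulley: (T₁ − T₂)R = Iα = I(a/R), so T₁ − T₂ = (I/R²)a = (1/2)M_p a = 2.450·a.
Adding the three: (m₁ − m₂)g = (m₁ + m₂ + 2.450)a, so a = (4.96 − 0.592)(9.8)/(4.96 + 0.592 + 2.450) = 5.349 m/s².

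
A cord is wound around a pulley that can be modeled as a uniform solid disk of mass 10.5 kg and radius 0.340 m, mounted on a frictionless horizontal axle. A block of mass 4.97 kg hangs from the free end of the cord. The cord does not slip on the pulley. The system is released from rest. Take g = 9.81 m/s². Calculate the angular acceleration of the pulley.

α ≈ 14.0 rad/s²

I = ½MR² = (1/2)(10.5)(0.340)² = 0.6069 kg·m².
Block: mg − T = ma. Pulley: TR = Iα. No-slip: a = αR, so T = (I/R²)a = 5.250·a.
Then mg = (m + 5.250)a, so a = (4.97)(9.81)/(4.97 + 5.250) = 4.771 m/s².
α = a/R = 4.771/0.340 = 14.03 rad/s².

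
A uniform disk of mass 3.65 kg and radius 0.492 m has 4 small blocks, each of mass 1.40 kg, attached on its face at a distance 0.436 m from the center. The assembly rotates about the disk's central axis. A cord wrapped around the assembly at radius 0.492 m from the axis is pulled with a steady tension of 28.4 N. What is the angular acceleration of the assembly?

α ≈ 9.28 rad/s²

I_disk = ½MR² = ½(3.65)(0.492)² = 0.4418 kg·m².
I_blocks = 4·m·r² = 4(1.40)(0.436)² = 1.065 kg·m².
Total I = 1.506 kg·m².
τ = F r = (28.4)(0.492) = 13.97 N·m.
α = τ/I = 13.97/1.506 = 9.276 rad/s².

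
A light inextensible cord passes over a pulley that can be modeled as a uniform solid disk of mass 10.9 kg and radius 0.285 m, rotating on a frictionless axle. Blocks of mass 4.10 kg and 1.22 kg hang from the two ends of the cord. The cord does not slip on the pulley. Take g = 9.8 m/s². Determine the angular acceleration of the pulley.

α ≈ 9.20 rad/s²

I = ½MR² = (1/2)(10.9)(0.285)² = 0.4427 kg·m².
Heavier block: m₁g − T₁ = m₁a. Lighter block: T₂ − m₂g = m₂a.
Pulley: (T₁ − T₂)R = Iα = I(a/R), so T₁ − T₂ = (I/R²)a = (1/2)M_p a = 5.450·a.
Adding the three: (m₁ − m₂)g = (m₁ + m₂ + 5.450)a, so a = (4.10 − 1.22)(9.8)/(4.10 + 1.22 + 5.450) = 2.621 m/s².
α = a/R = 2.621/0.285 = 9.195 rad/s².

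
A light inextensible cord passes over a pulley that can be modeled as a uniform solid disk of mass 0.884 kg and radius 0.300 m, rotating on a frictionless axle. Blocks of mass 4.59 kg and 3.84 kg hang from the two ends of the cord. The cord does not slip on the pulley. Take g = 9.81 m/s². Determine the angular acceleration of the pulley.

α ≈ 2.76 rad/s²

I = ½MR² = (1/2)(0.884)(0.300)² = 0.03978 kg·m².
Heavier block: m₁g − T₁ = m₁a. Lighter block: T₂ − m₂g = m₂a.
Pulley: (T₁ − T₂)R = Iα = I(a/R), so T₁ − T₂ = (I/R²)a = (1/2)M_p a = 0.4420·a.
Adding the three: (m₁ − m₂)g = (m₁ + m₂ + 0.4420)a, so a = (4.59 − 3.84)(9.81)/(4.59 + 3.84 + 0.4420) = 0.8293 m/s².
α = a/R = 0.8293/0.300 = 2.764 rad/s².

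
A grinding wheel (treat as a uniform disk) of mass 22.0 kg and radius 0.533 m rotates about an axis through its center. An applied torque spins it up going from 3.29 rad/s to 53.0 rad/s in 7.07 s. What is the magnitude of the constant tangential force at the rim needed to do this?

F ≈ 41.2 N

I = ½MR² = (1/2)(22.0)(0.533)² = 3.125 kg·m².
α = Δω/Δt = (53.0 − 3.29)/7.07 = 7.031 rad/s².
The required torque is τ = Iα = (3.125)(7.031) = 21.97 N·m.
A tangential force at the rim gives τ = FR, so F = τ/R = 21.97/0.533 = 41.22 N.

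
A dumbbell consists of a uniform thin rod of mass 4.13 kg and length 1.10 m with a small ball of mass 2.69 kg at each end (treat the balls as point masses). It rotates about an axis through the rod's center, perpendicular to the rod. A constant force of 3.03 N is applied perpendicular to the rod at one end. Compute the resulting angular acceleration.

I_rod = (1/12)ML² = (1/12)(4.13)(1.10)² = 0.4164 kg·m².
I_balls = 2·m·(L/2)² = 2(2.69)(0.5500)² = 1.627 kg·m².
Total I = 2.044 kg·m².
τ = F·(L/2) = (3.03)(0.550) = 1.667 N·m.
α = τ/I = 1.667/2.044 = 0.8154 rad/s².

α ≈ 0.815 rad/s²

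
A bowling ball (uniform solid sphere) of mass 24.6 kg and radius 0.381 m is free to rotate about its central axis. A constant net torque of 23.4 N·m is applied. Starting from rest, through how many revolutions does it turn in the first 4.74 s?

≈ 29.3 revolutions

I = (2/5)MR² = (2/5)(24.6)(0.381)² = 1.428 kg·m².
α = τ/I = 23.4/1.428 = 16.38 rad/s².
θ = ½αt² = ½(16.38)(4.74)² = 184.0 rad.
Revolutions = θ/(2π) = 29.29.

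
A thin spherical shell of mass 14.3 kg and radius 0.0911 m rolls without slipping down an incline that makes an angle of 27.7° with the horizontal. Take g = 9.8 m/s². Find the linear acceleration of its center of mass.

Translation along the incline: Mg sinθ − f = Ma.
Rotation about the center: fR = Iα with I = (2/3)MR². No-slip gives a = αR, so f = (I/R²)a = (2/3)M a.
Substituting: Mg sinθ = (1 + 0.6667)Ma, so a = g sinθ/(1 + 0.6667) = (9.8) sin 27.7° / 1.667 = 2.733 m/s².

a ≈ 2.73 m/s²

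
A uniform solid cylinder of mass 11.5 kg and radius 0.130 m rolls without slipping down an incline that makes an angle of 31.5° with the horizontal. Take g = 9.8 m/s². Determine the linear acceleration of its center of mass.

a ≈ 3.41 m/s²

Translation along the incline: Mg sinθ − f = Ma.
Rotation about the center: fR = Iα with I = ½MR². No-slip gives a = αR, so f = (I/R²)a = (1/2)M a.
Substituting: Mg sinθ = (1 + 0.5000)Ma, so a = g sinθ/(1 + 0.5000) = (9.8) sin 31.5° / 1.500 = 3.414 m/s².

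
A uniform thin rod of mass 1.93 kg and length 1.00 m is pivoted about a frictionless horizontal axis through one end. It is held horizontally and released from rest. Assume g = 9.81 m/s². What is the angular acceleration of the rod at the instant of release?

α ≈ 14.7 rad/s²

About the pivot, I = (1/3)ML² = (1/3)(1.93)(1.00)² = 0.6433 kg·m².
The weight acts at the center, a distance L/2 = 0.5000 m from the pivot; τ = Mg(L/2) = 9.467 N·m.
α = τ/I = 9.467/0.6433 = 14.71 rad/s².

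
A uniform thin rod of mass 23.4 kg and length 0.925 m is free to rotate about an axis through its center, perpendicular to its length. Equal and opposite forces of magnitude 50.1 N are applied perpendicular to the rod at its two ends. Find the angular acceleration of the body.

I = (1/12)ML² = (1/12)(23.4)(0.925)² = 1.668 kg·m².
The couple gives τ = F·(L/2) + F·(L/2) = F L = (50.1)(0.925) = 46.34 N·m.
Newton's second law for rotation, τ = Iα, gives α = τ/I = 46.34/1.668 = 27.78 rad/s².

α ≈ 27.8 rad/s²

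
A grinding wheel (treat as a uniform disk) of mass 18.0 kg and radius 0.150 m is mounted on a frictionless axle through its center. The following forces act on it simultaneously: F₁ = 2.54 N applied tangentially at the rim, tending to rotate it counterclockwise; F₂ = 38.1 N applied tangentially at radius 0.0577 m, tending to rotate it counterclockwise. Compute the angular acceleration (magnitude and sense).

α ≈ 12.7 rad/s², counterclockwise

I = ½MR² = (1/2)(18.0)(0.150)² = 0.2025 kg·m².
Taking counterclockwise as positive: τ₁ = +(2.54)(0.150) = +0.3810 N·m; τ₂ = +(38.1)(0.0577) = +2.198 N·m.
Net torque τ = 2.579 N·m.
α = τ/I = 2.579/0.2025 = 12.74 rad/s².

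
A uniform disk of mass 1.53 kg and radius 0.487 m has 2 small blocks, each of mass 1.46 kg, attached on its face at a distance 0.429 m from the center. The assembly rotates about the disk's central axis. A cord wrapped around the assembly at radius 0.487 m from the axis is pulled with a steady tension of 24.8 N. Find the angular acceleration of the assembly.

α ≈ 16.8 rad/s²

I_disk = ½MR² = ½(1.53)(0.487)² = 0.1814 kg·m².
I_blocks = 2·m·r² = 2(1.46)(0.429)² = 0.5374 kg·m².
Total I = 0.7188 kg·m².
τ = F r = (24.8)(0.487) = 12.08 N·m.
α = τ/I = 12.08/0.7188 = 16.80 rad/s².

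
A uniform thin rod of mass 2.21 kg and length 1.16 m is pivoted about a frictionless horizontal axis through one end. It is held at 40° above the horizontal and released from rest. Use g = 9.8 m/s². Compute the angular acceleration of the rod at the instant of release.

About the pivot, I = (1/3)ML² = (1/3)(2.21)(1.16)² = 0.9913 kg·m².
The weight acts at the center, a distance L/2 = 0.5800 m from the pivot; τ = Mg(L/2) cos 40° = 9.623 N·m.
α = τ/I = 9.623/0.9913 = 9.708 rad/s².

α ≈ 9.71 rad/s²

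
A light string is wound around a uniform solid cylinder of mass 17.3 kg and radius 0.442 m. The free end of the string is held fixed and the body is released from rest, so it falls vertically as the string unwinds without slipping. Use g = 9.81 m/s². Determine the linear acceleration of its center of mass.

a ≈ 6.54 m/s²

Translation: Mg − T = Ma. Rotation about the center: TR = Iα with I = ½MR².
With a = αR: T = (I/R²)a = (1/2)M a, so Mg = (1 + 0.5000)Ma.
a = g/(1 + 0.5000) = 9.81/1.500 = 6.540 m/s².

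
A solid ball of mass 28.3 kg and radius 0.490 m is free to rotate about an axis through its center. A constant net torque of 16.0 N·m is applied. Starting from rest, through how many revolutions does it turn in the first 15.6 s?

≈ 114 revolutions

I = (2/5)MR² = (2/5)(28.3)(0.490)² = 2.718 kg·m².
α = τ/I = 16.0/2.718 = 5.887 rad/s².
θ = ½αt² = ½(5.887)(15.6)² = 716.3 rad.
Revolutions = θ/(2π) = 114.0.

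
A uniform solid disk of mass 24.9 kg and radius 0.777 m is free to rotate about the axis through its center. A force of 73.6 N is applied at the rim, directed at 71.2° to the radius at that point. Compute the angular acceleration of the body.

α ≈ 7.20 rad/s²

I = ½MR² = (1/2)(24.9)(0.777)² = 7.516 kg·m².
Only the tangential component produces torque: τ = F R sinθ = (73.6)(0.777) sin 71.2° = 54.14 N·m.
From τ = Iα: α = 54.14/7.516 = 7.202 rad/s².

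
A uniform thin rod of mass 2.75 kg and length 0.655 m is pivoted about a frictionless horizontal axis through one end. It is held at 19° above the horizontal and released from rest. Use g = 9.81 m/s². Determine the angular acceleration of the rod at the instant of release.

About the pivot, I = (1/3)ML² = (1/3)(2.75)(0.655)² = 0.3933 kg·m².
The weight acts at the center, a distance L/2 = 0.3275 m from the pivot; τ = Mg(L/2) cos 19° = 8.354 N·m.
α = τ/I = 8.354/0.3933 = 21.24 rad/s².
(Equivalently α = (3g/(2L)) cos 19° = 21.24 rad/s².)

α ≈ 21.2 rad/s²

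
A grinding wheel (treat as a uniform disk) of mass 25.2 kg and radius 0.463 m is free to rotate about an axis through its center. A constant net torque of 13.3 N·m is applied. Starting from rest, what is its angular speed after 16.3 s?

I = ½MR² = (1/2)(25.2)(0.463)² = 2.701 kg·m².
α = τ/I = 13.3/2.701 = 4.924 rad/s².
ω = ω₀ + αt = 0 + (4.924)(16.3) = 80.26 rad/s.

ω ≈ 80.3 rad/s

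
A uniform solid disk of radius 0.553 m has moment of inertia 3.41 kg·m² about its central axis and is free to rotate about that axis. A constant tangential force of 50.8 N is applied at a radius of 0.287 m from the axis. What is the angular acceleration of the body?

τ = F·r = (50.8)(0.287) = 14.58 N·m.
From τ = Iα: α = 14.58/3.410 = 4.276 rad/s².

α ≈ 4.28 rad/s²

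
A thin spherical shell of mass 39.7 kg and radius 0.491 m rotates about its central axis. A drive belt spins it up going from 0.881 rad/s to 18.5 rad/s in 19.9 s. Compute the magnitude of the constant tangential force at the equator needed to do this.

F ≈ 11.5 N

I = (2/3)MR² = (2/3)(39.7)(0.491)² = 6.381 kg·m².
α = Δω/Δt = (18.5 − 0.881)/19.9 = 0.8854 rad/s².
The required torque is τ = Iα = (6.381)(0.8854) = 5.649 N·m.
A tangential force at the equator gives τ = FR, so F = τ/R = 5.649/0.491 = 11.51 N.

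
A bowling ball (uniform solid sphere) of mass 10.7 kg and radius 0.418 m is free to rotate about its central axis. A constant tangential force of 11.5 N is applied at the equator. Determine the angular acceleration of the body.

I = (2/5)MR² = (2/5)(10.7)(0.418)² = 0.7478 kg·m².
τ = F R = (11.5)(0.418) = 4.807 N·m.
Newton's second law for rotation, τ = Iα, gives α = τ/I = 4.807/0.7478 = 6.428 rad/s².

α ≈ 6.43 rad/s²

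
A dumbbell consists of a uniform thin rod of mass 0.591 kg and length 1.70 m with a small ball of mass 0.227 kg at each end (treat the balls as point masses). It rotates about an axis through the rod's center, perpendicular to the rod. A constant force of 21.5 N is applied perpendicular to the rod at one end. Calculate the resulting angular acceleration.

I_rod = (1/12)ML² = (1/12)(0.591)(1.70)² = 0.1423 kg·m².
I_balls = 2·m·(L/2)² = 2(0.227)(0.8500)² = 0.3280 kg·m².
Total I = 0.4703 kg·m².
τ = F·(L/2) = (21.5)(0.850) = 18.27 N·m.
α = τ/I = 18.27/0.4703 = 38.85 rad/s².

α ≈ 38.9 rad/s²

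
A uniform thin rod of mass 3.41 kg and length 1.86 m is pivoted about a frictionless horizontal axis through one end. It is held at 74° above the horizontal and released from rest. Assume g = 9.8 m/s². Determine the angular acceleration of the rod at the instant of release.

α ≈ 2.18 rad/s²

About the pivot, I = (1/3)ML² = (1/3)(3.41)(1.86)² = 3.932 kg·m².
The weight acts at the center, a distance L/2 = 0.9300 m from the pivot; τ = Mg(L/2) cos 74° = 8.566 N·m.
α = τ/I = 8.566/3.932 = 2.178 rad/s².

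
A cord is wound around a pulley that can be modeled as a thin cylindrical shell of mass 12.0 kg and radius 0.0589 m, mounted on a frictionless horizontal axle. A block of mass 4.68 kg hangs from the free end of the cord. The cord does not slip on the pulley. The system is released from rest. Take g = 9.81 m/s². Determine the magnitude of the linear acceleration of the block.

a ≈ 2.75 m/s²

I = MR² = (12.0)(0.0589)² = 0.04163 kg·m².
Block: mg − T = ma. Pulley: TR = Iα. No-slip: a = αR, so T = (I/R²)a = 12.00·a.
Then mg = (m + 12.00)a, so a = (4.68)(9.81)/(4.68 + 12.00) = 2.752 m/s².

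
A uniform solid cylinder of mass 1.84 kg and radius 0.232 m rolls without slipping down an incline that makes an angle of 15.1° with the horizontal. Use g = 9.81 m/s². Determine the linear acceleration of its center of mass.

Translation along the incline: Mg sinθ − f = Ma.
Rotation about the center: fR = Iα with I = ½MR². No-slip gives a = αR, so f = (I/R²)a = (1/2)M a.
Substituting: Mg sinθ = (1 + 0.5000)Ma, so a = g sinθ/(1 + 0.5000) = (9.81) sin 15.1° / 1.500 = 1.704 m/s².

a ≈ 1.70 m/s²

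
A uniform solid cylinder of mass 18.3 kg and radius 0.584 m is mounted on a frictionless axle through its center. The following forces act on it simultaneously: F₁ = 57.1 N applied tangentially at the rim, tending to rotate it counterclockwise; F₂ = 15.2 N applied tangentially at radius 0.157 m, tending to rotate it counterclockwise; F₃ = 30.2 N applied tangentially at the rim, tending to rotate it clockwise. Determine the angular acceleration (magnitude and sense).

I = ½MR² = (1/2)(18.3)(0.584)² = 3.121 kg·m².
Taking counterclockwise as positive: τ₁ = +(57.1)(0.584) = +33.35 N·m; τ₂ = +(15.2)(0.157) = +2.386 N·m; τ₃ = −(30.2)(0.584) = −17.64 N·m.
Net torque τ = 18.10 N·m.
α = τ/I = 18.10/3.121 = 5.799 rad/s².

α ≈ 5.80 rad/s², counterclockwise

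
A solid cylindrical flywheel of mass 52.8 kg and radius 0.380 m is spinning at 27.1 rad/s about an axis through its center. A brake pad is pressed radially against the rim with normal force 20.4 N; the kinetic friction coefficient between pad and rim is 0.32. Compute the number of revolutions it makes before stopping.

≈ 89.8 revolutions

I = ½MR² = (1/2)(52.8)(0.380)² = 3.812 kg·m².
Friction force f = μN = (0.32)(20.4) = 6.528 N at the rim; torque magnitude τ = fR = 2.481 N·m, opposing ω.
|α| = τ/I = 2.481/3.812 = 0.6507 rad/s² (deceleration).
ω² = ω₀² − 2|α|θ with ω = 0 ⇒ θ = ω₀²/(2|α|) = 564.3 rad = 89.81 rev.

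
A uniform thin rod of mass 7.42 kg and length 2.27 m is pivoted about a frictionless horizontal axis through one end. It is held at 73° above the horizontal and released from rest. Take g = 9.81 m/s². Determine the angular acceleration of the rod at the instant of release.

α ≈ 1.90 rad/s²

About the pivot, I = (1/3)ML² = (1/3)(7.42)(2.27)² = 12.74 kg·m².
The weight acts at the center, a distance L/2 = 1.135 m from the pivot; τ = Mg(L/2) cos 73° = 24.15 N·m.
α = τ/I = 24.15/12.74 = 1.895 rad/s².
(Equivalently α = (3g/(2L)) cos 73° = 1.895 rad/s².)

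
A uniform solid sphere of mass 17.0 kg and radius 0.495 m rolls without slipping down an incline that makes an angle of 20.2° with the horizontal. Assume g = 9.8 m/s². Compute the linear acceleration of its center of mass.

Translation along the incline: Mg sinθ − f = Ma.
Rotation about the center: fR = Iα with I = (2/5)MR². No-slip gives a = αR, so f = (I/R²)a = (2/5)M a.
Substituting: Mg sinθ = (1 + 0.4000)Ma, so a = g sinθ/(1 + 0.4000) = (9.8) sin 20.2° / 1.400 = 2.417 m/s².

a ≈ 2.42 m/s²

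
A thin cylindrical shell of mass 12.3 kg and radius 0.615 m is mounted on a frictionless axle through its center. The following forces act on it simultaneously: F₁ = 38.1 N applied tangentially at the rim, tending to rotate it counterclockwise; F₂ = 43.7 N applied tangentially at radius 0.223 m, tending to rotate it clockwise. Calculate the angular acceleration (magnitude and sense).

α ≈ 2.94 rad/s², counterclockwise

I = MR² = (12.3)(0.615)² = 4.652 kg·m².
Taking counterclockwise as positive: τ₁ = +(38.1)(0.615) = +23.43 N·m; τ₂ = −(43.7)(0.223) = −9.745 N·m.
Net torque τ = 13.69 N·m.
α = τ/I = 13.69/4.652 = 2.942 rad/s².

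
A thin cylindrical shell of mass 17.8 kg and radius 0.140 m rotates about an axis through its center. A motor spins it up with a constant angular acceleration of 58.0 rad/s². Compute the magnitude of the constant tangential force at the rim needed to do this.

F ≈ 145 N

I = MR² = (17.8)(0.140)² = 0.3489 kg·m².
The required torque is τ = Iα = (0.3489)(58.00) = 20.24 N·m.
A tangential force at the rim gives τ = FR, so F = τ/R = 20.24/0.140 = 144.5 N.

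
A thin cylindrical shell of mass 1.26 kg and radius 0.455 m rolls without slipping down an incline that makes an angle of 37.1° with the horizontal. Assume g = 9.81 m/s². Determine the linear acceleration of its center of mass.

Translation along the incline: Mg sinθ − f = Ma.
Rotation about the center: fR = Iα with I = MR². No-slip gives a = αR, so f = (I/R²)a = M a.
Substituting: Mg sinθ = (1 + 1.000)Ma, so a = g sinθ/(1 + 1.000) = (9.81) sin 37.1° / 2.000 = 2.959 m/s².

a ≈ 2.96 m/s²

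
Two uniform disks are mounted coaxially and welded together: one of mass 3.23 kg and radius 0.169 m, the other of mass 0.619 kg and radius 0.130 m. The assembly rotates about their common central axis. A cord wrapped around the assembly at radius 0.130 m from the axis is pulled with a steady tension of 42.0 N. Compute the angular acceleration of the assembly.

α ≈ 106 rad/s²

I = ½M₁R₁² + ½M₂R₂² = ½(3.23)(0.169)² + ½(0.619)(0.130)² = 0.05136 kg·m².
τ = F r = (42.0)(0.130) = 5.460 N·m.
α = τ/I = 5.460/0.05136 = 106.3 rad/s².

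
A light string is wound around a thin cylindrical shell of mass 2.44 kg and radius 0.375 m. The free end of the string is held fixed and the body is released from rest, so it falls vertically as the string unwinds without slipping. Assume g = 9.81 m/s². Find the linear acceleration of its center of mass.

a ≈ 4.91 m/s²

Translation: Mg − T = Ma. Rotation about the center: TR = Iα with I = MR².
With a = αR: T = (I/R²)a = M a, so Mg = (1 + 1.000)Ma.
a = g/(1 + 1.000) = 9.81/2.000 = 4.905 m/s².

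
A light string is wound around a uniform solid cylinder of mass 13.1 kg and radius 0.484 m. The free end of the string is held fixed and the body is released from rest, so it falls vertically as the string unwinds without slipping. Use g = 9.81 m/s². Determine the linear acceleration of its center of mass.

a ≈ 6.54 m/s²

Translation: Mg − T = Ma. Rotation about the center: TR = Iα with I = ½MR².
With a = αR: T = (I/R²)a = (1/2)M a, so Mg = (1 + 0.5000)Ma.
a = g/(1 + 0.5000) = 9.81/1.500 = 6.540 m/s².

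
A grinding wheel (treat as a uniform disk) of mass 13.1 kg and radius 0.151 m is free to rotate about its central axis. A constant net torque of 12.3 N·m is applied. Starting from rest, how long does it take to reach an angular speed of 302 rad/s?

I = ½MR² = (1/2)(13.1)(0.151)² = 0.1493 kg·m².
α = τ/I = 12.3/0.1493 = 82.36 rad/s².
ω = αt ⇒ t = ω/α = 302/82.36 = 3.667 s.

t ≈ 3.67 s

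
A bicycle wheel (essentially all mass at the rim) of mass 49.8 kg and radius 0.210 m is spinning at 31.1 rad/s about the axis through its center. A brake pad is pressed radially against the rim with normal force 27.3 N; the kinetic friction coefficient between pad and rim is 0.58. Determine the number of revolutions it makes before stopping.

I = MR² = (49.8)(0.210)² = 2.196 kg·m².
Friction force f = μN = (0.58)(27.3) = 15.83 N at the rim; torque magnitude τ = fR = 3.325 N·m, opposing ω.
|α| = τ/I = 3.325/2.196 = 1.514 rad/s² (deceleration).
ω² = ω₀² − 2|α|θ with ω = 0 ⇒ θ = ω₀²/(2|α|) = 319.4 rad = 50.84 rev.

≈ 50.8 revolutions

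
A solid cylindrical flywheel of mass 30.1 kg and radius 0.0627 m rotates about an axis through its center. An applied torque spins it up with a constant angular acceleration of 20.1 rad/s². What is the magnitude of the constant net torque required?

τ ≈ 1.19 N·m

I = ½MR² = (1/2)(30.1)(0.0627)² = 0.05917 kg·m².
τ = Iα = (0.05917)(20.10) = 1.189 N·m.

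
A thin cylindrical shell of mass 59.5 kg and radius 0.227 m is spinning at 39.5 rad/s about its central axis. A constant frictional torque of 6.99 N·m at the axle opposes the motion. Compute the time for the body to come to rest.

I = MR² = (59.5)(0.227)² = 3.066 kg·m².
The net torque has magnitude 6.99 N·m, opposing ω.
|α| = τ/I = 6.990/3.066 = 2.280 rad/s² (deceleration).
0 = ω₀ − |α|t ⇒ t = ω₀/|α| = 39.5/2.280 = 17.33 s.

t ≈ 17.3 s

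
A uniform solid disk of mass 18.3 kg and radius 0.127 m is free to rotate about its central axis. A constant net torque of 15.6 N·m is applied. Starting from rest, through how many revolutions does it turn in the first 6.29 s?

I = ½MR² = (1/2)(18.3)(0.127)² = 0.1476 kg·m².
α = τ/I = 15.6/0.1476 = 105.7 rad/s².
θ = ½αt² = ½(105.7)(6.29)² = 2091 rad.
Revolutions = θ/(2π) = 332.8.

≈ 333 revolutions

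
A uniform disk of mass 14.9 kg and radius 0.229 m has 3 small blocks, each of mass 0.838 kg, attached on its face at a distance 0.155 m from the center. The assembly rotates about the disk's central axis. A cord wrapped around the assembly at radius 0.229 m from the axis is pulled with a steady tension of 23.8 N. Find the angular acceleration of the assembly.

α ≈ 12.1 rad/s²

I_disk = ½MR² = ½(14.9)(0.229)² = 0.3907 kg·m².
I_blocks = 3·m·r² = 3(0.838)(0.155)² = 0.06040 kg·m².
Total I = 0.4511 kg·m².
τ = F r = (23.8)(0.229) = 5.450 N·m.
α = τ/I = 5.450/0.4511 = 12.08 rad/s².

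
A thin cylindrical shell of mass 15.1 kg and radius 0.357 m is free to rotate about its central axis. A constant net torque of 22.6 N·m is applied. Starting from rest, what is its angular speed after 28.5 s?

I = MR² = (15.1)(0.357)² = 1.924 kg·m².
α = τ/I = 22.6/1.924 = 11.74 rad/s².
ω = ω₀ + αt = 0 + (11.74)(28.5) = 334.7 rad/s.

ω ≈ 335 rad/s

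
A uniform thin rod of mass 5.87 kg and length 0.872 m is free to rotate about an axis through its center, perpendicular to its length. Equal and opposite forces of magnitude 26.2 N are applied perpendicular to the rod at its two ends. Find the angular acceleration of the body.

I = (1/12)ML² = (1/12)(5.87)(0.872)² = 0.3720 kg·m².
The couple gives τ = F·(L/2) + F·(L/2) = F L = (26.2)(0.872) = 22.85 N·m.
Newton's second law for rotation, τ = Iα, gives α = τ/I = 22.85/0.3720 = 61.42 rad/s².

α ≈ 61.4 rad/s²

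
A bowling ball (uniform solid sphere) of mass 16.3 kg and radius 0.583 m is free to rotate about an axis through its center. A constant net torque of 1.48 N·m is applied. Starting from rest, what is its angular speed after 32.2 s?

ω ≈ 21.5 rad/s

I = (2/5)MR² = (2/5)(16.3)(0.583)² = 2.216 kg·m².
α = τ/I = 1.48/2.216 = 0.6678 rad/s².
ω = ω₀ + αt = 0 + (0.6678)(32.2) = 21.50 rad/s.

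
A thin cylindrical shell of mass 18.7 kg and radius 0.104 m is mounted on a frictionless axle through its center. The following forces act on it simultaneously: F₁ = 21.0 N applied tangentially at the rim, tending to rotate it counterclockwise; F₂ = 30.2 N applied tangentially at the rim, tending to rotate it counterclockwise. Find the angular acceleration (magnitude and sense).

I = MR² = (18.7)(0.104)² = 0.2023 kg·m².
Taking counterclockwise as positive: τ₁ = +(21.0)(0.104) = +2.184 N·m; τ₂ = +(30.2)(0.104) = +3.141 N·m.
Net torque τ = 5.325 N·m.
α = τ/I = 5.325/0.2023 = 26.33 rad/s².

α ≈ 26.3 rad/s², counterclockwise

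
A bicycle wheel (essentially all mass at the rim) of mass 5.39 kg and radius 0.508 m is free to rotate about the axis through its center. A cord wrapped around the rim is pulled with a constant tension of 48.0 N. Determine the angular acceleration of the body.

α ≈ 17.5 rad/s²

I = MR² = (5.39)(0.508)² = 1.391 kg·m².
τ = F R = (48.0)(0.508) = 24.38 N·m.
Newton's second law for rotation, τ = Iα, gives α = τ/I = 24.38/1.391 = 17.53 rad/s².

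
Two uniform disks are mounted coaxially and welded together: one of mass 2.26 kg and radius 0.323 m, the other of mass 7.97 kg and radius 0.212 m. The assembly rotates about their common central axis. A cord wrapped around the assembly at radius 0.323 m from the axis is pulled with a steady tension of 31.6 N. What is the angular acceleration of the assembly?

α ≈ 34.4 rad/s²

I = ½M₁R₁² + ½M₂R₂² = ½(2.26)(0.323)² + ½(7.97)(0.212)² = 0.2970 kg·m².
τ = F r = (31.6)(0.323) = 10.21 N·m.
α = τ/I = 10.21/0.2970 = 34.37 rad/s².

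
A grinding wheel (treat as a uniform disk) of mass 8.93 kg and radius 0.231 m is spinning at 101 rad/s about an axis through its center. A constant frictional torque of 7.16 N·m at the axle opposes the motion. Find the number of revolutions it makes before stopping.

I = ½MR² = (1/2)(8.93)(0.231)² = 0.2383 kg·m².
The net torque has magnitude 7.16 N·m, opposing ω.
|α| = τ/I = 7.160/0.2383 = 30.05 rad/s² (deceleration).
ω² = ω₀² − 2|α|θ with ω = 0 ⇒ θ = ω₀²/(2|α|) = 169.7 rad = 27.01 rev.

≈ 27.0 revolutions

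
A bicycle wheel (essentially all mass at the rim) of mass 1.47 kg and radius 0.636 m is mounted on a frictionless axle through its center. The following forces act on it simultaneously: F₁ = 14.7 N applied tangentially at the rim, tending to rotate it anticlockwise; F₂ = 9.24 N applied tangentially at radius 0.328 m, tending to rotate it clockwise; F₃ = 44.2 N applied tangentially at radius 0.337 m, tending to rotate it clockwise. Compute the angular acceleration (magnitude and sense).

α ≈ 14.4 rad/s², clockwise

I = MR² = (1.47)(0.636)² = 0.5946 kg·m².
Taking anticlockwise as positive: τ₁ = +(14.7)(0.636) = +9.349 N·m; τ₂ = −(9.24)(0.328) = −3.031 N·m; τ₃ = −(44.2)(0.337) = −14.90 N·m.
Net torque τ = -8.577 N·m.
α = τ/I = -8.577/0.5946 = -14.42 rad/s².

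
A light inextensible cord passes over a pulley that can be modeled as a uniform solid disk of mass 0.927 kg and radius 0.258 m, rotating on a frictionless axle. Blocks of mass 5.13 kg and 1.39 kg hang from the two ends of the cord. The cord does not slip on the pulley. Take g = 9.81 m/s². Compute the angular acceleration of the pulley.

I = ½MR² = (1/2)(0.927)(0.258)² = 0.03085 kg·m².
Heavier block: m₁g − T₁ = m₁a. Lighter block: T₂ − m₂g = m₂a.
Pulley: (T₁ − T₂)R = Iα = I(a/R), so T₁ − T₂ = (I/R²)a = (1/2)M_p a = 0.4635·a.
Adding the three: (m₁ − m₂)g = (m₁ + m₂ + 0.4635)a, so a = (5.13 − 1.39)(9.81)/(5.13 + 1.39 + 0.4635) = 5.254 m/s².
α = a/R = 5.254/0.258 = 20.36 rad/s².

α ≈ 20.4 rad/s²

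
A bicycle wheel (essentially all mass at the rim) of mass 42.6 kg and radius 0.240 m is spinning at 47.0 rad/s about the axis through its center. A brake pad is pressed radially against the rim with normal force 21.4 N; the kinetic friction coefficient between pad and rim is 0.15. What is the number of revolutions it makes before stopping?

≈ 560 revolutions

I = MR² = (42.6)(0.240)² = 2.454 kg·m².
Friction force f = μN = (0.15)(21.4) = 3.210 N at the rim; torque magnitude τ = fR = 0.7704 N·m, opposing ω.
|α| = τ/I = 0.7704/2.454 = 0.3140 rad/s² (deceleration).
ω² = ω₀² − 2|α|θ with ω = 0 ⇒ θ = ω₀²/(2|α|) = 3518 rad = 559.9 rev.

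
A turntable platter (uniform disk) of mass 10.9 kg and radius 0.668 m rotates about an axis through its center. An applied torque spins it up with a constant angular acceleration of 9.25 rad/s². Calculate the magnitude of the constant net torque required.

τ ≈ 22.5 N·m

I = ½MR² = (1/2)(10.9)(0.668)² = 2.432 kg·m².
τ = Iα = (2.432)(9.250) = 22.50 N·m.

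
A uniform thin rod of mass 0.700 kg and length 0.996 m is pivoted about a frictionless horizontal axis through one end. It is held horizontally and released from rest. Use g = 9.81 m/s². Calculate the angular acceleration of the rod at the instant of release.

About the pivot, I = (1/3)ML² = (1/3)(0.700)(0.996)² = 0.2315 kg·m².
The weight acts at the center, a distance L/2 = 0.4980 m from the pivot; τ = Mg(L/2) = 3.420 N·m.
α = τ/I = 3.420/0.2315 = 14.77 rad/s².

α ≈ 14.8 rad/s²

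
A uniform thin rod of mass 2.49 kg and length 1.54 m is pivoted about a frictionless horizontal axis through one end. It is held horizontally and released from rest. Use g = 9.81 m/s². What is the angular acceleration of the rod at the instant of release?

About the pivot, I = (1/3)ML² = (1/3)(2.49)(1.54)² = 1.968 kg·m².
The weight acts at the center, a distance L/2 = 0.7700 m from the pivot; τ = Mg(L/2) = 18.81 N·m.
α = τ/I = 18.81/1.968 = 9.555 rad/s².
(Equivalently α = (3g/(2L)) = 9.555 rad/s².)

α ≈ 9.56 rad/s²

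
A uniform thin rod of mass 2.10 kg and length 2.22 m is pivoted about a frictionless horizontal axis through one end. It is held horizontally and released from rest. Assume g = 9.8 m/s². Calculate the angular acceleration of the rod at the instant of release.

α ≈ 6.62 rad/s²

About the pivot, I = (1/3)ML² = (1/3)(2.10)(2.22)² = 3.450 kg·m².
The weight acts at the center, a distance L/2 = 1.110 m from the pivot; τ = Mg(L/2) = 22.84 N·m.
α = τ/I = 22.84/3.450 = 6.622 rad/s².
(Equivalently α = (3g/(2L)) = 6.622 rad/s².)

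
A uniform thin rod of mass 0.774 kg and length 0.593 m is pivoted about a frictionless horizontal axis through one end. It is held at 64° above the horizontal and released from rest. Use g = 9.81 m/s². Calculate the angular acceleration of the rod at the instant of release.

α ≈ 10.9 rad/s²

About the pivot, I = (1/3)ML² = (1/3)(0.774)(0.593)² = 0.09073 kg·m².
The weight acts at the center, a distance L/2 = 0.2965 m from the pivot; τ = Mg(L/2) cos 64° = 0.9869 N·m.
α = τ/I = 0.9869/0.09073 = 10.88 rad/s².
(Equivalently α = (3g/(2L)) cos 64° = 10.88 rad/s².)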